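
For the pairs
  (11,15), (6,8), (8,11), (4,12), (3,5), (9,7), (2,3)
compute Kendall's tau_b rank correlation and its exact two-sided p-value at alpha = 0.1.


Step 1: Enumerate the 21 unordered pairs (i,j) with i<j and classify each by sign(x_j-x_i) * sign(y_j-y_i).
  (1,2):dx=-5,dy=-7->C; (1,3):dx=-3,dy=-4->C; (1,4):dx=-7,dy=-3->C; (1,5):dx=-8,dy=-10->C
  (1,6):dx=-2,dy=-8->C; (1,7):dx=-9,dy=-12->C; (2,3):dx=+2,dy=+3->C; (2,4):dx=-2,dy=+4->D
  (2,5):dx=-3,dy=-3->C; (2,6):dx=+3,dy=-1->D; (2,7):dx=-4,dy=-5->C; (3,4):dx=-4,dy=+1->D
  (3,5):dx=-5,dy=-6->C; (3,6):dx=+1,dy=-4->D; (3,7):dx=-6,dy=-8->C; (4,5):dx=-1,dy=-7->C
  (4,6):dx=+5,dy=-5->D; (4,7):dx=-2,dy=-9->C; (5,6):dx=+6,dy=+2->C; (5,7):dx=-1,dy=-2->C
  (6,7):dx=-7,dy=-4->C
Step 2: C = 16, D = 5, total pairs = 21.
Step 3: tau = (C - D)/(n(n-1)/2) = (16 - 5)/21 = 0.523810.
Step 4: Exact two-sided p-value (enumerate n! = 5040 permutations of y under H0): p = 0.136111.
Step 5: alpha = 0.1. fail to reject H0.

tau_b = 0.5238 (C=16, D=5), p = 0.136111, fail to reject H0.


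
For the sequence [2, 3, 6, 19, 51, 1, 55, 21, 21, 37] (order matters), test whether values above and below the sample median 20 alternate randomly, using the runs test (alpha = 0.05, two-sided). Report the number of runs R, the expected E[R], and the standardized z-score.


Step 1: Compute median = 20; label A = above, B = below.
Labels in order: BBBBABAAAA  (n_A = 5, n_B = 5)
Step 2: Count runs R = 4.
Step 3: Under H0 (random ordering), E[R] = 2*n_A*n_B/(n_A+n_B) + 1 = 2*5*5/10 + 1 = 6.0000.
        Var[R] = 2*n_A*n_B*(2*n_A*n_B - n_A - n_B) / ((n_A+n_B)^2 * (n_A+n_B-1)) = 2000/900 = 2.2222.
        SD[R] = 1.4907.
Step 4: Continuity-corrected z = (R + 0.5 - E[R]) / SD[R] = (4 + 0.5 - 6.0000) / 1.4907 = -1.0062.
Step 5: Two-sided p-value via normal approximation = 2*(1 - Phi(|z|)) = 0.314305.
Step 6: alpha = 0.05. fail to reject H0.

R = 4, z = -1.0062, p = 0.314305, fail to reject H0.


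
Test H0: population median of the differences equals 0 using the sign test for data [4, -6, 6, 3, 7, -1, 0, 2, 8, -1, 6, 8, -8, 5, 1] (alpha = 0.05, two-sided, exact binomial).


Step 1: Discard zero differences. Original n = 15; n_eff = number of nonzero differences = 14.
Nonzero differences (with sign): +4, -6, +6, +3, +7, -1, +2, +8, -1, +6, +8, -8, +5, +1
Step 2: Count signs: positive = 10, negative = 4.
Step 3: Under H0: P(positive) = 0.5, so the number of positives S ~ Bin(14, 0.5).
Step 4: Two-sided exact p-value = sum of Bin(14,0.5) probabilities at or below the observed probability = 0.179565.
Step 5: alpha = 0.05. fail to reject H0.

n_eff = 14, pos = 10, neg = 4, p = 0.179565, fail to reject H0.


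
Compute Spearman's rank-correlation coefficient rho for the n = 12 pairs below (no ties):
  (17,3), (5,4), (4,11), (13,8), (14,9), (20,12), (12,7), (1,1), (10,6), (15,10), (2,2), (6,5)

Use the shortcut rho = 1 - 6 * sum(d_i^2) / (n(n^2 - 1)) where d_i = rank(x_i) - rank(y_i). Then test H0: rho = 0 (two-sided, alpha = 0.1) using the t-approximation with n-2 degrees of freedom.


Step 1: Rank x and y separately (midranks; no ties here).
rank(x): 17->11, 5->4, 4->3, 13->8, 14->9, 20->12, 12->7, 1->1, 10->6, 15->10, 2->2, 6->5
rank(y): 3->3, 4->4, 11->11, 8->8, 9->9, 12->12, 7->7, 1->1, 6->6, 10->10, 2->2, 5->5
Step 2: d_i = R_x(i) - R_y(i); compute d_i^2.
  (11-3)^2=64, (4-4)^2=0, (3-11)^2=64, (8-8)^2=0, (9-9)^2=0, (12-12)^2=0, (7-7)^2=0, (1-1)^2=0, (6-6)^2=0, (10-10)^2=0, (2-2)^2=0, (5-5)^2=0
sum(d^2) = 128.
Step 3: rho = 1 - 6*128 / (12*(12^2 - 1)) = 1 - 768/1716 = 0.552448.
Step 4: Under H0, t = rho * sqrt((n-2)/(1-rho^2)) = 2.0959 ~ t(10).
Step 5: Two-sided p-value from the t-distribution with 10 df = 0.062511.
Step 6: alpha = 0.1. reject H0.

rho = 0.5524, p = 0.062511, reject H0 at alpha = 0.1.


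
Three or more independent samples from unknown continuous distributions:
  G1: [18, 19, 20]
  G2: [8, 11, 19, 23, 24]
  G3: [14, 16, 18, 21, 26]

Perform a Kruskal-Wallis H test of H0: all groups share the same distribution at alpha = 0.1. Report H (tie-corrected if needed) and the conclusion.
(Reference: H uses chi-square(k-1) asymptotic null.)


Step 1: Combine all N = 13 observations and assign midranks.
sorted (value, group, rank): (8,G2,1), (11,G2,2), (14,G3,3), (16,G3,4), (18,G1,5.5), (18,G3,5.5), (19,G1,7.5), (19,G2,7.5), (20,G1,9), (21,G3,10), (23,G2,11), (24,G2,12), (26,G3,13)
Step 2: Sum ranks within each group.
R_1 = 22 (n_1 = 3)
R_2 = 33.5 (n_2 = 5)
R_3 = 35.5 (n_3 = 5)
Step 3: H = 12/(N(N+1)) * sum(R_i^2/n_i) - 3(N+1)
     = 12/(13*14) * (22^2/3 + 33.5^2/5 + 35.5^2/5) - 3*14
     = 0.065934 * 637.833 - 42
     = 0.054945.
Step 4: Ties present; correction factor C = 1 - 12/(13^3 - 13) = 0.994505. Corrected H = 0.054945 / 0.994505 = 0.055249.
Step 5: Under H0, H ~ chi^2(2); p-value = 0.972754.
Step 6: alpha = 0.1. fail to reject H0.

H = 0.0552, df = 2, p = 0.972754, fail to reject H0.


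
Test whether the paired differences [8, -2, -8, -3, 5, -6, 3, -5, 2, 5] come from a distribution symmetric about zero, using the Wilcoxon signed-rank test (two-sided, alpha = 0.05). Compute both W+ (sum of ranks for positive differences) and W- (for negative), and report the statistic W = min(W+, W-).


Step 1: Drop any zero differences (none here) and take |d_i|.
|d| = [8, 2, 8, 3, 5, 6, 3, 5, 2, 5]
Step 2: Midrank |d_i| (ties get averaged ranks).
ranks: |8|->9.5, |2|->1.5, |8|->9.5, |3|->3.5, |5|->6, |6|->8, |3|->3.5, |5|->6, |2|->1.5, |5|->6
Step 3: Attach original signs; sum ranks with positive sign and with negative sign.
W+ = 9.5 + 6 + 3.5 + 1.5 + 6 = 26.5
W- = 1.5 + 9.5 + 3.5 + 8 + 6 = 28.5
(Check: W+ + W- = 55 should equal n(n+1)/2 = 55.)
Step 4: Test statistic W = min(W+, W-) = 26.5.
Step 5: Ties in |d|, so use the tie-corrected normal approximation.
        E[W] = n(n+1)/4 = 10*11/4 = 27.5.
        Tie groups: |d|=2 (t=2), |d|=3 (t=2), |d|=5 (t=3), |d|=8 (t=2); sum(t^3 - t) = 42.
        Var[W] = n(n+1)(2n+1)/24 - sum(t^3-t)/48 = 2310/24 - 42/48 = 95.375.
        z = (W - E[W]) / sqrt(Var[W]) = (26.5 - 27.5) / 9.7660 = -0.1024.
        Two-sided p = 2*Phi(z) = 0.918442.
Step 6: alpha = 0.05. fail to reject H0.

W+ = 26.5, W- = 28.5, W = min = 26.5, p = 0.918442, fail to reject H0.


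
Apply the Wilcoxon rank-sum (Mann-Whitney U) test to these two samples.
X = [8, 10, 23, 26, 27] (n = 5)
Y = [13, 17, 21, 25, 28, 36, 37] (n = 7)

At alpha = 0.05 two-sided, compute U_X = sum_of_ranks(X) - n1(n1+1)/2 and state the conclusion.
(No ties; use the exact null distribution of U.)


Step 1: Combine and sort all 12 observations; assign midranks.
sorted (value, group): (8,X), (10,X), (13,Y), (17,Y), (21,Y), (23,X), (25,Y), (26,X), (27,X), (28,Y), (36,Y), (37,Y)
ranks: 8->1, 10->2, 13->3, 17->4, 21->5, 23->6, 25->7, 26->8, 27->9, 28->10, 36->11, 37->12
Step 2: Rank sum for X: R1 = 1 + 2 + 6 + 8 + 9 = 26.
Step 3: U_X = R1 - n1(n1+1)/2 = 26 - 5*6/2 = 26 - 15 = 11.
       U_Y = n1*n2 - U_X = 35 - 11 = 24.
Step 4: No ties, so the exact null distribution of U (based on enumerating the C(12,5) = 792 equally likely rank assignments) gives the two-sided p-value.
Step 5: p-value = 0.343434; compare to alpha = 0.05. fail to reject H0.

U_X = 11, p = 0.343434, fail to reject H0 at alpha = 0.05.


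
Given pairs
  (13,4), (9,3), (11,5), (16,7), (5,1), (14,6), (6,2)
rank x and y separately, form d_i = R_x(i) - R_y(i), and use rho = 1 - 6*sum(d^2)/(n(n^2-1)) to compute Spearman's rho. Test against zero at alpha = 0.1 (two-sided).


Step 1: Rank x and y separately (midranks; no ties here).
rank(x): 13->5, 9->3, 11->4, 16->7, 5->1, 14->6, 6->2
rank(y): 4->4, 3->3, 5->5, 7->7, 1->1, 6->6, 2->2
Step 2: d_i = R_x(i) - R_y(i); compute d_i^2.
  (5-4)^2=1, (3-3)^2=0, (4-5)^2=1, (7-7)^2=0, (1-1)^2=0, (6-6)^2=0, (2-2)^2=0
sum(d^2) = 2.
Step 3: rho = 1 - 6*2 / (7*(7^2 - 1)) = 1 - 12/336 = 0.964286.
Step 4: Under H0, t = rho * sqrt((n-2)/(1-rho^2)) = 8.1408 ~ t(5).
Step 5: Two-sided p-value from the t-distribution with 5 df = 0.000454.
Step 6: alpha = 0.1. reject H0.

rho = 0.9643, p = 0.000454, reject H0 at alpha = 0.1.


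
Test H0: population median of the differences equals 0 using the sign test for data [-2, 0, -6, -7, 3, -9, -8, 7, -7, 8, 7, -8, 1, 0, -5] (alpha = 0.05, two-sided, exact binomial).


Step 1: Discard zero differences. Original n = 15; n_eff = number of nonzero differences = 13.
Nonzero differences (with sign): -2, -6, -7, +3, -9, -8, +7, -7, +8, +7, -8, +1, -5
Step 2: Count signs: positive = 5, negative = 8.
Step 3: Under H0: P(positive) = 0.5, so the number of positives S ~ Bin(13, 0.5).
Step 4: Two-sided exact p-value = sum of Bin(13,0.5) probabilities at or below the observed probability = 0.581055.
Step 5: alpha = 0.05. fail to reject H0.

n_eff = 13, pos = 5, neg = 8, p = 0.581055, fail to reject H0.


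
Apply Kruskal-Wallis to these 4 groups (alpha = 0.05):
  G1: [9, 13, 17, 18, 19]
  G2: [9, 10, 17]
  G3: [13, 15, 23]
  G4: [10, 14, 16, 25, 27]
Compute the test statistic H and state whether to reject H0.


Step 1: Combine all N = 16 observations and assign midranks.
sorted (value, group, rank): (9,G1,1.5), (9,G2,1.5), (10,G2,3.5), (10,G4,3.5), (13,G1,5.5), (13,G3,5.5), (14,G4,7), (15,G3,8), (16,G4,9), (17,G1,10.5), (17,G2,10.5), (18,G1,12), (19,G1,13), (23,G3,14), (25,G4,15), (27,G4,16)
Step 2: Sum ranks within each group.
R_1 = 42.5 (n_1 = 5)
R_2 = 15.5 (n_2 = 3)
R_3 = 27.5 (n_3 = 3)
R_4 = 50.5 (n_4 = 5)
Step 3: H = 12/(N(N+1)) * sum(R_i^2/n_i) - 3(N+1)
     = 12/(16*17) * (42.5^2/5 + 15.5^2/3 + 27.5^2/3 + 50.5^2/5) - 3*17
     = 0.044118 * 1203.47 - 51
     = 2.094118.
Step 4: Ties present; correction factor C = 1 - 24/(16^3 - 16) = 0.994118. Corrected H = 2.094118 / 0.994118 = 2.106509.
Step 5: Under H0, H ~ chi^2(3); p-value = 0.550597.
Step 6: alpha = 0.05. fail to reject H0.

H = 2.1065, df = 3, p = 0.550597, fail to reject H0.


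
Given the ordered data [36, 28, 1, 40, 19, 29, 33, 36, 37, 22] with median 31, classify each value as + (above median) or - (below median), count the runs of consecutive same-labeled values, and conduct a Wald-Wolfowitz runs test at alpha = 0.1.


Step 1: Compute median = 31; label A = above, B = below.
Labels in order: ABBABBAAAB  (n_A = 5, n_B = 5)
Step 2: Count runs R = 6.
Step 3: Under H0 (random ordering), E[R] = 2*n_A*n_B/(n_A+n_B) + 1 = 2*5*5/10 + 1 = 6.0000.
        Var[R] = 2*n_A*n_B*(2*n_A*n_B - n_A - n_B) / ((n_A+n_B)^2 * (n_A+n_B-1)) = 2000/900 = 2.2222.
        SD[R] = 1.4907.
Step 4: R = E[R], so z = 0 with no continuity correction.
Step 5: Two-sided p-value via normal approximation = 2*(1 - Phi(|z|)) = 1.000000.
Step 6: alpha = 0.1. fail to reject H0.

R = 6, z = 0.0000, p = 1.000000, fail to reject H0.


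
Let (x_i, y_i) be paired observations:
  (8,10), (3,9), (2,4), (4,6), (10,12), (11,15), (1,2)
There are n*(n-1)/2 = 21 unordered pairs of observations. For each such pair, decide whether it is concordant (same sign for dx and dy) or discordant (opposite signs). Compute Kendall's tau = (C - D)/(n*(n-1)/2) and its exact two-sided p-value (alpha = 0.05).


Step 1: Enumerate the 21 unordered pairs (i,j) with i<j and classify each by sign(x_j-x_i) * sign(y_j-y_i).
  (1,2):dx=-5,dy=-1->C; (1,3):dx=-6,dy=-6->C; (1,4):dx=-4,dy=-4->C; (1,5):dx=+2,dy=+2->C
  (1,6):dx=+3,dy=+5->C; (1,7):dx=-7,dy=-8->C; (2,3):dx=-1,dy=-5->C; (2,4):dx=+1,dy=-3->D
  (2,5):dx=+7,dy=+3->C; (2,6):dx=+8,dy=+6->C; (2,7):dx=-2,dy=-7->C; (3,4):dx=+2,dy=+2->C
  (3,5):dx=+8,dy=+8->C; (3,6):dx=+9,dy=+11->C; (3,7):dx=-1,dy=-2->C; (4,5):dx=+6,dy=+6->C
  (4,6):dx=+7,dy=+9->C; (4,7):dx=-3,dy=-4->C; (5,6):dx=+1,dy=+3->C; (5,7):dx=-9,dy=-10->C
  (6,7):dx=-10,dy=-13->C
Step 2: C = 20, D = 1, total pairs = 21.
Step 3: tau = (C - D)/(n(n-1)/2) = (20 - 1)/21 = 0.904762.
Step 4: Exact two-sided p-value (enumerate n! = 5040 permutations of y under H0): p = 0.002778.
Step 5: alpha = 0.05. reject H0.

tau_b = 0.9048 (C=20, D=1), p = 0.002778, reject H0.


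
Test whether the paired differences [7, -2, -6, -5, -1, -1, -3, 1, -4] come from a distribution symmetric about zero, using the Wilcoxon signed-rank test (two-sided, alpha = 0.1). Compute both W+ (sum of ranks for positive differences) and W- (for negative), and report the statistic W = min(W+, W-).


Step 1: Drop any zero differences (none here) and take |d_i|.
|d| = [7, 2, 6, 5, 1, 1, 3, 1, 4]
Step 2: Midrank |d_i| (ties get averaged ranks).
ranks: |7|->9, |2|->4, |6|->8, |5|->7, |1|->2, |1|->2, |3|->5, |1|->2, |4|->6
Step 3: Attach original signs; sum ranks with positive sign and with negative sign.
W+ = 9 + 2 = 11
W- = 4 + 8 + 7 + 2 + 2 + 5 + 6 = 34
(Check: W+ + W- = 45 should equal n(n+1)/2 = 45.)
Step 4: Test statistic W = min(W+, W-) = 11.
Step 5: Ties in |d|, so use the tie-corrected normal approximation.
        E[W] = n(n+1)/4 = 9*10/4 = 22.5.
        Tie groups: |d|=1 (t=3); sum(t^3 - t) = 24.
        Var[W] = n(n+1)(2n+1)/24 - sum(t^3-t)/48 = 1710/24 - 24/48 = 70.75.
        z = (W - E[W]) / sqrt(Var[W]) = (11 - 22.5) / 8.4113 = -1.3672.
        Two-sided p = 2*Phi(z) = 0.171560.
Step 6: alpha = 0.1. fail to reject H0.

W+ = 11, W- = 34, W = min = 11, p = 0.171560, fail to reject H0.


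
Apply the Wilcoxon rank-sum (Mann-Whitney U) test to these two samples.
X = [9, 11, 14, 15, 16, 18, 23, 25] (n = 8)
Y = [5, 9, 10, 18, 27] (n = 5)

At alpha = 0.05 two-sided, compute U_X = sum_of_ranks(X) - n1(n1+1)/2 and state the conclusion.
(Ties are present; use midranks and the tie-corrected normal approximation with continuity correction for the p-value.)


Step 1: Combine and sort all 13 observations; assign midranks.
sorted (value, group): (5,Y), (9,X), (9,Y), (10,Y), (11,X), (14,X), (15,X), (16,X), (18,X), (18,Y), (23,X), (25,X), (27,Y)
ranks: 5->1, 9->2.5, 9->2.5, 10->4, 11->5, 14->6, 15->7, 16->8, 18->9.5, 18->9.5, 23->11, 25->12, 27->13
Step 2: Rank sum for X: R1 = 2.5 + 5 + 6 + 7 + 8 + 9.5 + 11 + 12 = 61.
Step 3: U_X = R1 - n1(n1+1)/2 = 61 - 8*9/2 = 61 - 36 = 25.
       U_Y = n1*n2 - U_X = 40 - 25 = 15.
Step 4: Ties are present, so use the tie-corrected normal approximation (with continuity correction) for the p-value.
Step 5: p-value = 0.508901; compare to alpha = 0.05. fail to reject H0.

U_X = 25, p = 0.508901, fail to reject H0 at alpha = 0.05.


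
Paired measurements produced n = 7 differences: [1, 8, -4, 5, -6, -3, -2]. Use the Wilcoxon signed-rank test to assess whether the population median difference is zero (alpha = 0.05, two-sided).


Step 1: Drop any zero differences (none here) and take |d_i|.
|d| = [1, 8, 4, 5, 6, 3, 2]
Step 2: Midrank |d_i| (ties get averaged ranks).
ranks: |1|->1, |8|->7, |4|->4, |5|->5, |6|->6, |3|->3, |2|->2
Step 3: Attach original signs; sum ranks with positive sign and with negative sign.
W+ = 1 + 7 + 5 = 13
W- = 4 + 6 + 3 + 2 = 15
(Check: W+ + W- = 28 should equal n(n+1)/2 = 28.)
Step 4: Test statistic W = min(W+, W-) = 13.
Step 5: No ties, so the exact null distribution over the 2^7 = 128 sign assignments gives the two-sided p-value = 0.937500.
Step 6: alpha = 0.05. fail to reject H0.

W+ = 13, W- = 15, W = min = 13, p = 0.937500, fail to reject H0.


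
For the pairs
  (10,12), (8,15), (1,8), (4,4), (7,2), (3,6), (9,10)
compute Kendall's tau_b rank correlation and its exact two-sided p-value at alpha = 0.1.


Step 1: Enumerate the 21 unordered pairs (i,j) with i<j and classify each by sign(x_j-x_i) * sign(y_j-y_i).
  (1,2):dx=-2,dy=+3->D; (1,3):dx=-9,dy=-4->C; (1,4):dx=-6,dy=-8->C; (1,5):dx=-3,dy=-10->C
  (1,6):dx=-7,dy=-6->C; (1,7):dx=-1,dy=-2->C; (2,3):dx=-7,dy=-7->C; (2,4):dx=-4,dy=-11->C
  (2,5):dx=-1,dy=-13->C; (2,6):dx=-5,dy=-9->C; (2,7):dx=+1,dy=-5->D; (3,4):dx=+3,dy=-4->D
  (3,5):dx=+6,dy=-6->D; (3,6):dx=+2,dy=-2->D; (3,7):dx=+8,dy=+2->C; (4,5):dx=+3,dy=-2->D
  (4,6):dx=-1,dy=+2->D; (4,7):dx=+5,dy=+6->C; (5,6):dx=-4,dy=+4->D; (5,7):dx=+2,dy=+8->C
  (6,7):dx=+6,dy=+4->C
Step 2: C = 13, D = 8, total pairs = 21.
Step 3: tau = (C - D)/(n(n-1)/2) = (13 - 8)/21 = 0.238095.
Step 4: Exact two-sided p-value (enumerate n! = 5040 permutations of y under H0): p = 0.561905.
Step 5: alpha = 0.1. fail to reject H0.

tau_b = 0.2381 (C=13, D=8), p = 0.561905, fail to reject H0.


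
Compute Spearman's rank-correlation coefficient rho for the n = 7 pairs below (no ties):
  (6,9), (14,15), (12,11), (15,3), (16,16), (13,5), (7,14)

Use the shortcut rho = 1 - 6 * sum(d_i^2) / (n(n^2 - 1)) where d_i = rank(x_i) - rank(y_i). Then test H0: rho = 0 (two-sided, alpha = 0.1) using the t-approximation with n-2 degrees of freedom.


Step 1: Rank x and y separately (midranks; no ties here).
rank(x): 6->1, 14->5, 12->3, 15->6, 16->7, 13->4, 7->2
rank(y): 9->3, 15->6, 11->4, 3->1, 16->7, 5->2, 14->5
Step 2: d_i = R_x(i) - R_y(i); compute d_i^2.
  (1-3)^2=4, (5-6)^2=1, (3-4)^2=1, (6-1)^2=25, (7-7)^2=0, (4-2)^2=4, (2-5)^2=9
sum(d^2) = 44.
Step 3: rho = 1 - 6*44 / (7*(7^2 - 1)) = 1 - 264/336 = 0.214286.
Step 4: Under H0, t = rho * sqrt((n-2)/(1-rho^2)) = 0.4906 ~ t(5).
Step 5: Two-sided p-value from the t-distribution with 5 df = 0.644512.
Step 6: alpha = 0.1. fail to reject H0.

rho = 0.2143, p = 0.644512, fail to reject H0 at alpha = 0.1.


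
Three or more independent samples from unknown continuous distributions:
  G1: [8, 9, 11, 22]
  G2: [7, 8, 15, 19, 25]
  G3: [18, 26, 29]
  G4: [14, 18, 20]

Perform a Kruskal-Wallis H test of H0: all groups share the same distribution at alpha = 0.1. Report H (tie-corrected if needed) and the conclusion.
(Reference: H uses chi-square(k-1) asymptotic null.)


Step 1: Combine all N = 15 observations and assign midranks.
sorted (value, group, rank): (7,G2,1), (8,G1,2.5), (8,G2,2.5), (9,G1,4), (11,G1,5), (14,G4,6), (15,G2,7), (18,G3,8.5), (18,G4,8.5), (19,G2,10), (20,G4,11), (22,G1,12), (25,G2,13), (26,G3,14), (29,G3,15)
Step 2: Sum ranks within each group.
R_1 = 23.5 (n_1 = 4)
R_2 = 33.5 (n_2 = 5)
R_3 = 37.5 (n_3 = 3)
R_4 = 25.5 (n_4 = 3)
Step 3: H = 12/(N(N+1)) * sum(R_i^2/n_i) - 3(N+1)
     = 12/(15*16) * (23.5^2/4 + 33.5^2/5 + 37.5^2/3 + 25.5^2/3) - 3*16
     = 0.050000 * 1048.01 - 48
     = 4.400625.
Step 4: Ties present; correction factor C = 1 - 12/(15^3 - 15) = 0.996429. Corrected H = 4.400625 / 0.996429 = 4.416398.
Step 5: Under H0, H ~ chi^2(3); p-value = 0.219870.
Step 6: alpha = 0.1. fail to reject H0.

H = 4.4164, df = 3, p = 0.219870, fail to reject H0.


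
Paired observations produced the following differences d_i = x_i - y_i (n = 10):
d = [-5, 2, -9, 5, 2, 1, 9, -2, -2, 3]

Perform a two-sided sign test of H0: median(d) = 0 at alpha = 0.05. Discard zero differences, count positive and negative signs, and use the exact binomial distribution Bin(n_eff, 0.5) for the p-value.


Step 1: Discard zero differences. Original n = 10; n_eff = number of nonzero differences = 10.
Nonzero differences (with sign): -5, +2, -9, +5, +2, +1, +9, -2, -2, +3
Step 2: Count signs: positive = 6, negative = 4.
Step 3: Under H0: P(positive) = 0.5, so the number of positives S ~ Bin(10, 0.5).
Step 4: Two-sided exact p-value = sum of Bin(10,0.5) probabilities at or below the observed probability = 0.753906.
Step 5: alpha = 0.05. fail to reject H0.

n_eff = 10, pos = 6, neg = 4, p = 0.753906, fail to reject H0.


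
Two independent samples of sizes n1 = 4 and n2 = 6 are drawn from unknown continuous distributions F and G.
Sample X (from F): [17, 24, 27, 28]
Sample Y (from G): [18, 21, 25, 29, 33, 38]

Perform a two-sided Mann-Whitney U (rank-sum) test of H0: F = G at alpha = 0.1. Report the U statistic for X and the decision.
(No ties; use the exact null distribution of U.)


Step 1: Combine and sort all 10 observations; assign midranks.
sorted (value, group): (17,X), (18,Y), (21,Y), (24,X), (25,Y), (27,X), (28,X), (29,Y), (33,Y), (38,Y)
ranks: 17->1, 18->2, 21->3, 24->4, 25->5, 27->6, 28->7, 29->8, 33->9, 38->10
Step 2: Rank sum for X: R1 = 1 + 4 + 6 + 7 = 18.
Step 3: U_X = R1 - n1(n1+1)/2 = 18 - 4*5/2 = 18 - 10 = 8.
       U_Y = n1*n2 - U_X = 24 - 8 = 16.
Step 4: No ties, so the exact null distribution of U (based on enumerating the C(10,4) = 210 equally likely rank assignments) gives the two-sided p-value.
Step 5: p-value = 0.476190; compare to alpha = 0.1. fail to reject H0.

U_X = 8, p = 0.476190, fail to reject H0 at alpha = 0.1.


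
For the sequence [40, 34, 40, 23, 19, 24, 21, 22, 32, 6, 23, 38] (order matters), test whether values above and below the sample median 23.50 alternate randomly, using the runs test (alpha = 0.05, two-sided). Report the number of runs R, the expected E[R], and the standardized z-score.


Step 1: Compute median = 23.50; label A = above, B = below.
Labels in order: AAABBABBABBA  (n_A = 6, n_B = 6)
Step 2: Count runs R = 7.
Step 3: Under H0 (random ordering), E[R] = 2*n_A*n_B/(n_A+n_B) + 1 = 2*6*6/12 + 1 = 7.0000.
        Var[R] = 2*n_A*n_B*(2*n_A*n_B - n_A - n_B) / ((n_A+n_B)^2 * (n_A+n_B-1)) = 4320/1584 = 2.7273.
        SD[R] = 1.6514.
Step 4: R = E[R], so z = 0 with no continuity correction.
Step 5: Two-sided p-value via normal approximation = 2*(1 - Phi(|z|)) = 1.000000.
Step 6: alpha = 0.05. fail to reject H0.

R = 7, z = 0.0000, p = 1.000000, fail to reject H0.


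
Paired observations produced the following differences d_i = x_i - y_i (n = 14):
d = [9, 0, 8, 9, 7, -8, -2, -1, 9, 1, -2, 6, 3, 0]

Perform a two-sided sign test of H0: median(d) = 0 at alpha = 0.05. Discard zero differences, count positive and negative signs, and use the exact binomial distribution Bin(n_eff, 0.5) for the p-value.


Step 1: Discard zero differences. Original n = 14; n_eff = number of nonzero differences = 12.
Nonzero differences (with sign): +9, +8, +9, +7, -8, -2, -1, +9, +1, -2, +6, +3
Step 2: Count signs: positive = 8, negative = 4.
Step 3: Under H0: P(positive) = 0.5, so the number of positives S ~ Bin(12, 0.5).
Step 4: Two-sided exact p-value = sum of Bin(12,0.5) probabilities at or below the observed probability = 0.387695.
Step 5: alpha = 0.05. fail to reject H0.

n_eff = 12, pos = 8, neg = 4, p = 0.387695, fail to reject H0.


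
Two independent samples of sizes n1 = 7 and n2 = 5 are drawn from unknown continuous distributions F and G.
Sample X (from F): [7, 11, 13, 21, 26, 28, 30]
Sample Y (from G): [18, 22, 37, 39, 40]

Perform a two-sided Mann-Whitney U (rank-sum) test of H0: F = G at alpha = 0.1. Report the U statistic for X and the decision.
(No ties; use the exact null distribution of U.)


Step 1: Combine and sort all 12 observations; assign midranks.
sorted (value, group): (7,X), (11,X), (13,X), (18,Y), (21,X), (22,Y), (26,X), (28,X), (30,X), (37,Y), (39,Y), (40,Y)
ranks: 7->1, 11->2, 13->3, 18->4, 21->5, 22->6, 26->7, 28->8, 30->9, 37->10, 39->11, 40->12
Step 2: Rank sum for X: R1 = 1 + 2 + 3 + 5 + 7 + 8 + 9 = 35.
Step 3: U_X = R1 - n1(n1+1)/2 = 35 - 7*8/2 = 35 - 28 = 7.
       U_Y = n1*n2 - U_X = 35 - 7 = 28.
Step 4: No ties, so the exact null distribution of U (based on enumerating the C(12,7) = 792 equally likely rank assignments) gives the two-sided p-value.
Step 5: p-value = 0.106061; compare to alpha = 0.1. fail to reject H0.

U_X = 7, p = 0.106061, fail to reject H0 at alpha = 0.1.


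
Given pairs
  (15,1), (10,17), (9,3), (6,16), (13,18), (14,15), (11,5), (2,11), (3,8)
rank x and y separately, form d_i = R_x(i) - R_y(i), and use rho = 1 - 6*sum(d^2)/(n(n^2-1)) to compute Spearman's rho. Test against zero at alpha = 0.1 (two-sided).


Step 1: Rank x and y separately (midranks; no ties here).
rank(x): 15->9, 10->5, 9->4, 6->3, 13->7, 14->8, 11->6, 2->1, 3->2
rank(y): 1->1, 17->8, 3->2, 16->7, 18->9, 15->6, 5->3, 11->5, 8->4
Step 2: d_i = R_x(i) - R_y(i); compute d_i^2.
  (9-1)^2=64, (5-8)^2=9, (4-2)^2=4, (3-7)^2=16, (7-9)^2=4, (8-6)^2=4, (6-3)^2=9, (1-5)^2=16, (2-4)^2=4
sum(d^2) = 130.
Step 3: rho = 1 - 6*130 / (9*(9^2 - 1)) = 1 - 780/720 = -0.083333.
Step 4: Under H0, t = rho * sqrt((n-2)/(1-rho^2)) = -0.2212 ~ t(7).
Step 5: Two-sided p-value from the t-distribution with 7 df = 0.831214.
Step 6: alpha = 0.1. fail to reject H0.

rho = -0.0833, p = 0.831214, fail to reject H0 at alpha = 0.1.


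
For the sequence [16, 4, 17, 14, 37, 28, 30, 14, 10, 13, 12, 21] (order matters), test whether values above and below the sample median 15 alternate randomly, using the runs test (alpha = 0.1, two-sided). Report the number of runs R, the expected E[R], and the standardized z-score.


Step 1: Compute median = 15; label A = above, B = below.
Labels in order: ABABAAABBBBA  (n_A = 6, n_B = 6)
Step 2: Count runs R = 7.
Step 3: Under H0 (random ordering), E[R] = 2*n_A*n_B/(n_A+n_B) + 1 = 2*6*6/12 + 1 = 7.0000.
        Var[R] = 2*n_A*n_B*(2*n_A*n_B - n_A - n_B) / ((n_A+n_B)^2 * (n_A+n_B-1)) = 4320/1584 = 2.7273.
        SD[R] = 1.6514.
Step 4: R = E[R], so z = 0 with no continuity correction.
Step 5: Two-sided p-value via normal approximation = 2*(1 - Phi(|z|)) = 1.000000.
Step 6: alpha = 0.1. fail to reject H0.

R = 7, z = 0.0000, p = 1.000000, fail to reject H0.


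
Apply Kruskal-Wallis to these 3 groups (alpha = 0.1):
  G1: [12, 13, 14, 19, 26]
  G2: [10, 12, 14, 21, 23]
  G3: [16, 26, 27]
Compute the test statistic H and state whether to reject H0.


Step 1: Combine all N = 13 observations and assign midranks.
sorted (value, group, rank): (10,G2,1), (12,G1,2.5), (12,G2,2.5), (13,G1,4), (14,G1,5.5), (14,G2,5.5), (16,G3,7), (19,G1,8), (21,G2,9), (23,G2,10), (26,G1,11.5), (26,G3,11.5), (27,G3,13)
Step 2: Sum ranks within each group.
R_1 = 31.5 (n_1 = 5)
R_2 = 28 (n_2 = 5)
R_3 = 31.5 (n_3 = 3)
Step 3: H = 12/(N(N+1)) * sum(R_i^2/n_i) - 3(N+1)
     = 12/(13*14) * (31.5^2/5 + 28^2/5 + 31.5^2/3) - 3*14
     = 0.065934 * 686 - 42
     = 3.230769.
Step 4: Ties present; correction factor C = 1 - 18/(13^3 - 13) = 0.991758. Corrected H = 3.230769 / 0.991758 = 3.257618.
Step 5: Under H0, H ~ chi^2(2); p-value = 0.196163.
Step 6: alpha = 0.1. fail to reject H0.

H = 3.2576, df = 2, p = 0.196163, fail to reject H0.


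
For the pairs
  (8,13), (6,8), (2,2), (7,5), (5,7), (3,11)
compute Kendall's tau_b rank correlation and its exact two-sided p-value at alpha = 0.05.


Step 1: Enumerate the 15 unordered pairs (i,j) with i<j and classify each by sign(x_j-x_i) * sign(y_j-y_i).
  (1,2):dx=-2,dy=-5->C; (1,3):dx=-6,dy=-11->C; (1,4):dx=-1,dy=-8->C; (1,5):dx=-3,dy=-6->C
  (1,6):dx=-5,dy=-2->C; (2,3):dx=-4,dy=-6->C; (2,4):dx=+1,dy=-3->D; (2,5):dx=-1,dy=-1->C
  (2,6):dx=-3,dy=+3->D; (3,4):dx=+5,dy=+3->C; (3,5):dx=+3,dy=+5->C; (3,6):dx=+1,dy=+9->C
  (4,5):dx=-2,dy=+2->D; (4,6):dx=-4,dy=+6->D; (5,6):dx=-2,dy=+4->D
Step 2: C = 10, D = 5, total pairs = 15.
Step 3: tau = (C - D)/(n(n-1)/2) = (10 - 5)/15 = 0.333333.
Step 4: Exact two-sided p-value (enumerate n! = 720 permutations of y under H0): p = 0.469444.
Step 5: alpha = 0.05. fail to reject H0.

tau_b = 0.3333 (C=10, D=5), p = 0.469444, fail to reject H0.


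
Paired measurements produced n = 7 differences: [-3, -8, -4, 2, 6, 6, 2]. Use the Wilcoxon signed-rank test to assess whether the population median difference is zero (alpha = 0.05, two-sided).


Step 1: Drop any zero differences (none here) and take |d_i|.
|d| = [3, 8, 4, 2, 6, 6, 2]
Step 2: Midrank |d_i| (ties get averaged ranks).
ranks: |3|->3, |8|->7, |4|->4, |2|->1.5, |6|->5.5, |6|->5.5, |2|->1.5
Step 3: Attach original signs; sum ranks with positive sign and with negative sign.
W+ = 1.5 + 5.5 + 5.5 + 1.5 = 14
W- = 3 + 7 + 4 = 14
(Check: W+ + W- = 28 should equal n(n+1)/2 = 28.)
Step 4: Test statistic W = min(W+, W-) = 14.
Step 5: Ties in |d|, so use the tie-corrected normal approximation.
        E[W] = n(n+1)/4 = 7*8/4 = 14.
        Tie groups: |d|=2 (t=2), |d|=6 (t=2); sum(t^3 - t) = 12.
        Var[W] = n(n+1)(2n+1)/24 - sum(t^3-t)/48 = 840/24 - 12/48 = 34.75.
        z = (W - E[W]) / sqrt(Var[W]) = (14 - 14) / 5.8949 = 0.0000.
        Two-sided p = 2*Phi(z) = 1.000000.
Step 6: alpha = 0.05. fail to reject H0.

W+ = 14, W- = 14, W = min = 14, p = 1.000000, fail to reject H0.


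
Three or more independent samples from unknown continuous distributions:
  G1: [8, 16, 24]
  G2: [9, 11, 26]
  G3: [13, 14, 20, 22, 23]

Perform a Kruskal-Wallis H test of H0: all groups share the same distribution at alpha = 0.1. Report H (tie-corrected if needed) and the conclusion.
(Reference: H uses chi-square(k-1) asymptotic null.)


Step 1: Combine all N = 11 observations and assign midranks.
sorted (value, group, rank): (8,G1,1), (9,G2,2), (11,G2,3), (13,G3,4), (14,G3,5), (16,G1,6), (20,G3,7), (22,G3,8), (23,G3,9), (24,G1,10), (26,G2,11)
Step 2: Sum ranks within each group.
R_1 = 17 (n_1 = 3)
R_2 = 16 (n_2 = 3)
R_3 = 33 (n_3 = 5)
Step 3: H = 12/(N(N+1)) * sum(R_i^2/n_i) - 3(N+1)
     = 12/(11*12) * (17^2/3 + 16^2/3 + 33^2/5) - 3*12
     = 0.090909 * 399.467 - 36
     = 0.315152.
Step 4: No ties, so H is used without correction.
Step 5: Under H0, H ~ chi^2(2); p-value = 0.854212.
Step 6: alpha = 0.1. fail to reject H0.

H = 0.3152, df = 2, p = 0.854212, fail to reject H0.


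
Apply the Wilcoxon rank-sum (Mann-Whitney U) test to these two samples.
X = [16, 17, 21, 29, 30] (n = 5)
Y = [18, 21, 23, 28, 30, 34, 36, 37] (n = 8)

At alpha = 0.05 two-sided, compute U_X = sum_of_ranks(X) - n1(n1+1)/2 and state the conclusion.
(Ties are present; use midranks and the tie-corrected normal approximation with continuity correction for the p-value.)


Step 1: Combine and sort all 13 observations; assign midranks.
sorted (value, group): (16,X), (17,X), (18,Y), (21,X), (21,Y), (23,Y), (28,Y), (29,X), (30,X), (30,Y), (34,Y), (36,Y), (37,Y)
ranks: 16->1, 17->2, 18->3, 21->4.5, 21->4.5, 23->6, 28->7, 29->8, 30->9.5, 30->9.5, 34->11, 36->12, 37->13
Step 2: Rank sum for X: R1 = 1 + 2 + 4.5 + 8 + 9.5 = 25.
Step 3: U_X = R1 - n1(n1+1)/2 = 25 - 5*6/2 = 25 - 15 = 10.
       U_Y = n1*n2 - U_X = 40 - 10 = 30.
Step 4: Ties are present, so use the tie-corrected normal approximation (with continuity correction) for the p-value.
Step 5: p-value = 0.163169; compare to alpha = 0.05. fail to reject H0.

U_X = 10, p = 0.163169, fail to reject H0 at alpha = 0.05.


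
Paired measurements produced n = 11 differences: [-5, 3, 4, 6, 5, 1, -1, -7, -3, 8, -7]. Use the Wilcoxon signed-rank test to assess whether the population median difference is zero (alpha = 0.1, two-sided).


Step 1: Drop any zero differences (none here) and take |d_i|.
|d| = [5, 3, 4, 6, 5, 1, 1, 7, 3, 8, 7]
Step 2: Midrank |d_i| (ties get averaged ranks).
ranks: |5|->6.5, |3|->3.5, |4|->5, |6|->8, |5|->6.5, |1|->1.5, |1|->1.5, |7|->9.5, |3|->3.5, |8|->11, |7|->9.5
Step 3: Attach original signs; sum ranks with positive sign and with negative sign.
W+ = 3.5 + 5 + 8 + 6.5 + 1.5 + 11 = 35.5
W- = 6.5 + 1.5 + 9.5 + 3.5 + 9.5 = 30.5
(Check: W+ + W- = 66 should equal n(n+1)/2 = 66.)
Step 4: Test statistic W = min(W+, W-) = 30.5.
Step 5: Ties in |d|, so use the tie-corrected normal approximation.
        E[W] = n(n+1)/4 = 11*12/4 = 33.
        Tie groups: |d|=1 (t=2), |d|=3 (t=2), |d|=5 (t=2), |d|=7 (t=2); sum(t^3 - t) = 24.
        Var[W] = n(n+1)(2n+1)/24 - sum(t^3-t)/48 = 3036/24 - 24/48 = 126.
        z = (W - E[W]) / sqrt(Var[W]) = (30.5 - 33) / 11.2250 = -0.2227.
        Two-sided p = 2*Phi(z) = 0.823755.
Step 6: alpha = 0.1. fail to reject H0.

W+ = 35.5, W- = 30.5, W = min = 30.5, p = 0.823755, fail to reject H0.


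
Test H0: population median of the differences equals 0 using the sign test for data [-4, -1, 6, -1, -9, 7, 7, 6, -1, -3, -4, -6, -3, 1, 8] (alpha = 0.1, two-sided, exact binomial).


Step 1: Discard zero differences. Original n = 15; n_eff = number of nonzero differences = 15.
Nonzero differences (with sign): -4, -1, +6, -1, -9, +7, +7, +6, -1, -3, -4, -6, -3, +1, +8
Step 2: Count signs: positive = 6, negative = 9.
Step 3: Under H0: P(positive) = 0.5, so the number of positives S ~ Bin(15, 0.5).
Step 4: Two-sided exact p-value = sum of Bin(15,0.5) probabilities at or below the observed probability = 0.607239.
Step 5: alpha = 0.1. fail to reject H0.

n_eff = 15, pos = 6, neg = 9, p = 0.607239, fail to reject H0.


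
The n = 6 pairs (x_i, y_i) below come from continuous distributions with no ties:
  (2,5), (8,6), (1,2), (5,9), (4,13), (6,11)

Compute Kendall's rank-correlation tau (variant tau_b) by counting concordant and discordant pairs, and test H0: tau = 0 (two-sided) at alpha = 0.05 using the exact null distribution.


Step 1: Enumerate the 15 unordered pairs (i,j) with i<j and classify each by sign(x_j-x_i) * sign(y_j-y_i).
  (1,2):dx=+6,dy=+1->C; (1,3):dx=-1,dy=-3->C; (1,4):dx=+3,dy=+4->C; (1,5):dx=+2,dy=+8->C
  (1,6):dx=+4,dy=+6->C; (2,3):dx=-7,dy=-4->C; (2,4):dx=-3,dy=+3->D; (2,5):dx=-4,dy=+7->D
  (2,6):dx=-2,dy=+5->D; (3,4):dx=+4,dy=+7->C; (3,5):dx=+3,dy=+11->C; (3,6):dx=+5,dy=+9->C
  (4,5):dx=-1,dy=+4->D; (4,6):dx=+1,dy=+2->C; (5,6):dx=+2,dy=-2->D
Step 2: C = 10, D = 5, total pairs = 15.
Step 3: tau = (C - D)/(n(n-1)/2) = (10 - 5)/15 = 0.333333.
Step 4: Exact two-sided p-value (enumerate n! = 720 permutations of y under H0): p = 0.469444.
Step 5: alpha = 0.05. fail to reject H0.

tau_b = 0.3333 (C=10, D=5), p = 0.469444, fail to reject H0.


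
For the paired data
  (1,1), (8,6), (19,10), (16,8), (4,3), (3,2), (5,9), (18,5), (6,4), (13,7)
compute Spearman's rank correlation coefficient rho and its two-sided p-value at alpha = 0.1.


Step 1: Rank x and y separately (midranks; no ties here).
rank(x): 1->1, 8->6, 19->10, 16->8, 4->3, 3->2, 5->4, 18->9, 6->5, 13->7
rank(y): 1->1, 6->6, 10->10, 8->8, 3->3, 2->2, 9->9, 5->5, 4->4, 7->7
Step 2: d_i = R_x(i) - R_y(i); compute d_i^2.
  (1-1)^2=0, (6-6)^2=0, (10-10)^2=0, (8-8)^2=0, (3-3)^2=0, (2-2)^2=0, (4-9)^2=25, (9-5)^2=16, (5-4)^2=1, (7-7)^2=0
sum(d^2) = 42.
Step 3: rho = 1 - 6*42 / (10*(10^2 - 1)) = 1 - 252/990 = 0.745455.
Step 4: Under H0, t = rho * sqrt((n-2)/(1-rho^2)) = 3.1632 ~ t(8).
Step 5: Two-sided p-value from the t-distribution with 8 df = 0.013330.
Step 6: alpha = 0.1. reject H0.

rho = 0.7455, p = 0.013330, reject H0 at alpha = 0.1.


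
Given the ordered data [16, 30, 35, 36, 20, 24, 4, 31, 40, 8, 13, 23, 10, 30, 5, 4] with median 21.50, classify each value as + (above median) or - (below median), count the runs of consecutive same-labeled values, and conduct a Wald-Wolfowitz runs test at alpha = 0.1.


Step 1: Compute median = 21.50; label A = above, B = below.
Labels in order: BAAABABAABBABABB  (n_A = 8, n_B = 8)
Step 2: Count runs R = 11.
Step 3: Under H0 (random ordering), E[R] = 2*n_A*n_B/(n_A+n_B) + 1 = 2*8*8/16 + 1 = 9.0000.
        Var[R] = 2*n_A*n_B*(2*n_A*n_B - n_A - n_B) / ((n_A+n_B)^2 * (n_A+n_B-1)) = 14336/3840 = 3.7333.
        SD[R] = 1.9322.
Step 4: Continuity-corrected z = (R - 0.5 - E[R]) / SD[R] = (11 - 0.5 - 9.0000) / 1.9322 = 0.7763.
Step 5: Two-sided p-value via normal approximation = 2*(1 - Phi(|z|)) = 0.437558.
Step 6: alpha = 0.1. fail to reject H0.

R = 11, z = 0.7763, p = 0.437558, fail to reject H0.


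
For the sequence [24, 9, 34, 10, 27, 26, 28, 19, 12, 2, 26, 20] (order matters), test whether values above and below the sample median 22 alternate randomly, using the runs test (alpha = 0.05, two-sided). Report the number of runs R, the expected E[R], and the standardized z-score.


Step 1: Compute median = 22; label A = above, B = below.
Labels in order: ABABAAABBBAB  (n_A = 6, n_B = 6)
Step 2: Count runs R = 8.
Step 3: Under H0 (random ordering), E[R] = 2*n_A*n_B/(n_A+n_B) + 1 = 2*6*6/12 + 1 = 7.0000.
        Var[R] = 2*n_A*n_B*(2*n_A*n_B - n_A - n_B) / ((n_A+n_B)^2 * (n_A+n_B-1)) = 4320/1584 = 2.7273.
        SD[R] = 1.6514.
Step 4: Continuity-corrected z = (R - 0.5 - E[R]) / SD[R] = (8 - 0.5 - 7.0000) / 1.6514 = 0.3028.
Step 5: Two-sided p-value via normal approximation = 2*(1 - Phi(|z|)) = 0.762069.
Step 6: alpha = 0.05. fail to reject H0.

R = 8, z = 0.3028, p = 0.762069, fail to reject H0.


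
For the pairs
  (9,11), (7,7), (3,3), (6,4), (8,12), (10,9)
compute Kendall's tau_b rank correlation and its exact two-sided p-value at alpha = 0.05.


Step 1: Enumerate the 15 unordered pairs (i,j) with i<j and classify each by sign(x_j-x_i) * sign(y_j-y_i).
  (1,2):dx=-2,dy=-4->C; (1,3):dx=-6,dy=-8->C; (1,4):dx=-3,dy=-7->C; (1,5):dx=-1,dy=+1->D
  (1,6):dx=+1,dy=-2->D; (2,3):dx=-4,dy=-4->C; (2,4):dx=-1,dy=-3->C; (2,5):dx=+1,dy=+5->C
  (2,6):dx=+3,dy=+2->C; (3,4):dx=+3,dy=+1->C; (3,5):dx=+5,dy=+9->C; (3,6):dx=+7,dy=+6->C
  (4,5):dx=+2,dy=+8->C; (4,6):dx=+4,dy=+5->C; (5,6):dx=+2,dy=-3->D
Step 2: C = 12, D = 3, total pairs = 15.
Step 3: tau = (C - D)/(n(n-1)/2) = (12 - 3)/15 = 0.600000.
Step 4: Exact two-sided p-value (enumerate n! = 720 permutations of y under H0): p = 0.136111.
Step 5: alpha = 0.05. fail to reject H0.

tau_b = 0.6000 (C=12, D=3), p = 0.136111, fail to reject H0.


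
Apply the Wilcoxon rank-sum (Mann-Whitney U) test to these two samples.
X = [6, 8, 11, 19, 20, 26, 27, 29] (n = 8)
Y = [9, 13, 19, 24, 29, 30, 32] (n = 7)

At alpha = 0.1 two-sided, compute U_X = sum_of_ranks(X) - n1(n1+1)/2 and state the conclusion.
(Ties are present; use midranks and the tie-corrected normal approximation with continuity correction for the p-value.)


Step 1: Combine and sort all 15 observations; assign midranks.
sorted (value, group): (6,X), (8,X), (9,Y), (11,X), (13,Y), (19,X), (19,Y), (20,X), (24,Y), (26,X), (27,X), (29,X), (29,Y), (30,Y), (32,Y)
ranks: 6->1, 8->2, 9->3, 11->4, 13->5, 19->6.5, 19->6.5, 20->8, 24->9, 26->10, 27->11, 29->12.5, 29->12.5, 30->14, 32->15
Step 2: Rank sum for X: R1 = 1 + 2 + 4 + 6.5 + 8 + 10 + 11 + 12.5 = 55.
Step 3: U_X = R1 - n1(n1+1)/2 = 55 - 8*9/2 = 55 - 36 = 19.
       U_Y = n1*n2 - U_X = 56 - 19 = 37.
Step 4: Ties are present, so use the tie-corrected normal approximation (with continuity correction) for the p-value.
Step 5: p-value = 0.324405; compare to alpha = 0.1. fail to reject H0.

U_X = 19, p = 0.324405, fail to reject H0 at alpha = 0.1.


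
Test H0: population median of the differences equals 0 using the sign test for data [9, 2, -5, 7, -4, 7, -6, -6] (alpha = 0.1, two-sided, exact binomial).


Step 1: Discard zero differences. Original n = 8; n_eff = number of nonzero differences = 8.
Nonzero differences (with sign): +9, +2, -5, +7, -4, +7, -6, -6
Step 2: Count signs: positive = 4, negative = 4.
Step 3: Under H0: P(positive) = 0.5, so the number of positives S ~ Bin(8, 0.5).
Step 4: Two-sided exact p-value = sum of Bin(8,0.5) probabilities at or below the observed probability = 1.000000.
Step 5: alpha = 0.1. fail to reject H0.

n_eff = 8, pos = 4, neg = 4, p = 1.000000, fail to reject H0.


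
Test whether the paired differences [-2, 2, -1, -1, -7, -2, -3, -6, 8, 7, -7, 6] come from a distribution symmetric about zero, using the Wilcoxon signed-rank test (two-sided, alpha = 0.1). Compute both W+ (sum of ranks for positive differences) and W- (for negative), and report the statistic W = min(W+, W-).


Step 1: Drop any zero differences (none here) and take |d_i|.
|d| = [2, 2, 1, 1, 7, 2, 3, 6, 8, 7, 7, 6]
Step 2: Midrank |d_i| (ties get averaged ranks).
ranks: |2|->4, |2|->4, |1|->1.5, |1|->1.5, |7|->10, |2|->4, |3|->6, |6|->7.5, |8|->12, |7|->10, |7|->10, |6|->7.5
Step 3: Attach original signs; sum ranks with positive sign and with negative sign.
W+ = 4 + 12 + 10 + 7.5 = 33.5
W- = 4 + 1.5 + 1.5 + 10 + 4 + 6 + 7.5 + 10 = 44.5
(Check: W+ + W- = 78 should equal n(n+1)/2 = 78.)
Step 4: Test statistic W = min(W+, W-) = 33.5.
Step 5: Ties in |d|, so use the tie-corrected normal approximation.
        E[W] = n(n+1)/4 = 12*13/4 = 39.
        Tie groups: |d|=1 (t=2), |d|=2 (t=3), |d|=6 (t=2), |d|=7 (t=3); sum(t^3 - t) = 60.
        Var[W] = n(n+1)(2n+1)/24 - sum(t^3-t)/48 = 3900/24 - 60/48 = 161.25.
        z = (W - E[W]) / sqrt(Var[W]) = (33.5 - 39) / 12.6984 = -0.4331.
        Two-sided p = 2*Phi(z) = 0.664924.
Step 6: alpha = 0.1. fail to reject H0.

W+ = 33.5, W- = 44.5, W = min = 33.5, p = 0.664924, fail to reject H0.


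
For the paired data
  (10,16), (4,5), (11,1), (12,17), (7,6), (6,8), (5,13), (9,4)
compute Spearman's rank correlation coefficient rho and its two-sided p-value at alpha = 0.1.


Step 1: Rank x and y separately (midranks; no ties here).
rank(x): 10->6, 4->1, 11->7, 12->8, 7->4, 6->3, 5->2, 9->5
rank(y): 16->7, 5->3, 1->1, 17->8, 6->4, 8->5, 13->6, 4->2
Step 2: d_i = R_x(i) - R_y(i); compute d_i^2.
  (6-7)^2=1, (1-3)^2=4, (7-1)^2=36, (8-8)^2=0, (4-4)^2=0, (3-5)^2=4, (2-6)^2=16, (5-2)^2=9
sum(d^2) = 70.
Step 3: rho = 1 - 6*70 / (8*(8^2 - 1)) = 1 - 420/504 = 0.166667.
Step 4: Under H0, t = rho * sqrt((n-2)/(1-rho^2)) = 0.4140 ~ t(6).
Step 5: Two-sided p-value from the t-distribution with 6 df = 0.693239.
Step 6: alpha = 0.1. fail to reject H0.

rho = 0.1667, p = 0.693239, fail to reject H0 at alpha = 0.1.


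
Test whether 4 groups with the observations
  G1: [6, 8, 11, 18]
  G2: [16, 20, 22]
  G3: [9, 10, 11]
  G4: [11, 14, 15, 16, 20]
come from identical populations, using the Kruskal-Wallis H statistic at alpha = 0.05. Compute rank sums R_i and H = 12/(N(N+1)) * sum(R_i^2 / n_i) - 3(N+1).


Step 1: Combine all N = 15 observations and assign midranks.
sorted (value, group, rank): (6,G1,1), (8,G1,2), (9,G3,3), (10,G3,4), (11,G1,6), (11,G3,6), (11,G4,6), (14,G4,8), (15,G4,9), (16,G2,10.5), (16,G4,10.5), (18,G1,12), (20,G2,13.5), (20,G4,13.5), (22,G2,15)
Step 2: Sum ranks within each group.
R_1 = 21 (n_1 = 4)
R_2 = 39 (n_2 = 3)
R_3 = 13 (n_3 = 3)
R_4 = 47 (n_4 = 5)
Step 3: H = 12/(N(N+1)) * sum(R_i^2/n_i) - 3(N+1)
     = 12/(15*16) * (21^2/4 + 39^2/3 + 13^2/3 + 47^2/5) - 3*16
     = 0.050000 * 1115.38 - 48
     = 7.769167.
Step 4: Ties present; correction factor C = 1 - 36/(15^3 - 15) = 0.989286. Corrected H = 7.769167 / 0.989286 = 7.853309.
Step 5: Under H0, H ~ chi^2(3); p-value = 0.049143.
Step 6: alpha = 0.05. reject H0.

H = 7.8533, df = 3, p = 0.049143, reject H0.
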